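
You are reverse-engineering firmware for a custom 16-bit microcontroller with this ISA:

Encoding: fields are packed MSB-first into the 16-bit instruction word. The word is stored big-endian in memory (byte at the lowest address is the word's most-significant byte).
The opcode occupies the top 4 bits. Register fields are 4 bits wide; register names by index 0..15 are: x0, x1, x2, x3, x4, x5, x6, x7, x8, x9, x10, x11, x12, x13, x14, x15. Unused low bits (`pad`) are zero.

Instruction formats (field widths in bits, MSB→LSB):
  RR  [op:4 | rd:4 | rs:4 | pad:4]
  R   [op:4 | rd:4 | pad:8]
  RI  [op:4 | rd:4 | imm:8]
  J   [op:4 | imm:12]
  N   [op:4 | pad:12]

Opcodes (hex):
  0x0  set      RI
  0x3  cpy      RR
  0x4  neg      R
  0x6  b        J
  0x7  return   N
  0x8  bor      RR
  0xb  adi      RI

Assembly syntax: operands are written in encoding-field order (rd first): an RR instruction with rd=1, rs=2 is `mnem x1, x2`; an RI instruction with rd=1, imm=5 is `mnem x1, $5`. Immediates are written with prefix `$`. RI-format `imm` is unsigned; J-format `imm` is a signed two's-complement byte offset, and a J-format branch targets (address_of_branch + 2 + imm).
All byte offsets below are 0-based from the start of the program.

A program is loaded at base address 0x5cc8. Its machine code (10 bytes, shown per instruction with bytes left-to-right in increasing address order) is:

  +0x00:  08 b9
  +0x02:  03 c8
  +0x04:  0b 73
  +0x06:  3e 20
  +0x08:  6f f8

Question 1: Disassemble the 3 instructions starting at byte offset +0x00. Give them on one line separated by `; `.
@+00  big-endian(08 b9) = 0x08b9
  opcode bits[15:12]=0x0: set/RI
  [11:8] rd=8 = x8
  [7:0] imm=185 = $185
@+02  big-endian(03 c8) = 0x03c8
  opcode bits[15:12]=0x0: set/RI
  [11:8] rd=3 = x3
  [7:0] imm=200 = $200
@+04  big-endian(0b 73) = 0x0b73
  opcode bits[15:12]=0x0: set/RI
  [11:8] rd=11 = x11
  [7:0] imm=115 = $115

set x8, $185; set x3, $200; set x11, $115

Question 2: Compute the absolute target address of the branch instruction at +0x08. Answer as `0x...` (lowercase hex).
@+08  big-endian(6f f8) = 0x6ff8
  top 4b → 0x6 → b [J]
  imm: (w>>0)&0xfff=0xff8 (s12→-8) → $-8
  target = base 0x5cc8 + off 0x08 + 2 + imm -8 = 0x5cca

0x5cca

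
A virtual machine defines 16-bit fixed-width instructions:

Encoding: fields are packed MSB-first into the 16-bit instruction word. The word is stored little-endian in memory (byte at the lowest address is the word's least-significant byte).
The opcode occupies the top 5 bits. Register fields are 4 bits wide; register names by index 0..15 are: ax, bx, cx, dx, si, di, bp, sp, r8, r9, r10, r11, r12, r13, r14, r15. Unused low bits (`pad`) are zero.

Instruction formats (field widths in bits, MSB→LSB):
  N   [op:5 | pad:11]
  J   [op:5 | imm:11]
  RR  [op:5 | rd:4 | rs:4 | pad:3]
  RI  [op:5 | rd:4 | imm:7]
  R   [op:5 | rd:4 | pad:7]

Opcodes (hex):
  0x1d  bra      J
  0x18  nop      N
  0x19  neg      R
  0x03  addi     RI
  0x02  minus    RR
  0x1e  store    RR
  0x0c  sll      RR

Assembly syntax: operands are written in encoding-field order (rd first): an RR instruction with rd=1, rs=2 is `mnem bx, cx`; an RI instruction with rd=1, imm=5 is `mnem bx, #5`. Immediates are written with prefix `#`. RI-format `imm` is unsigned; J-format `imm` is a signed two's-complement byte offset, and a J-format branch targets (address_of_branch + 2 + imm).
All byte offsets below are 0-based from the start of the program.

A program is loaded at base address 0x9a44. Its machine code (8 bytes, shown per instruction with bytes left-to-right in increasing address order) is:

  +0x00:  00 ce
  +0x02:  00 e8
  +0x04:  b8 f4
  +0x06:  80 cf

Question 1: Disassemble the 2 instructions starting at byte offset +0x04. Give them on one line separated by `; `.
store r9, sp; neg r15

[04] b8 f4 → 0xf4b8
  top 5b → 0x1e → store [RR]
  rd: (w>>7)&0xf=0x9 → r9
  rs: (w>>3)&0xf=0x7 → sp
[06] 80 cf → 0xcf80
  top 5b → 0x19 → neg [R]
  rd: (w>>7)&0xf=0xf → r15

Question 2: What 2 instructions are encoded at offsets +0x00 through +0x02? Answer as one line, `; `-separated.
neg r12; bra #0

@+00  little-endian(00 ce) = 0xce00
  op=0xce00>>11=0x19 ⇒ neg (R)
  [10:7] rd=12 = r12
@+02  little-endian(00 e8) = 0xe800
  op=0xe800>>11=0x1d ⇒ bra (J)
  [10:0] imm=0 = #0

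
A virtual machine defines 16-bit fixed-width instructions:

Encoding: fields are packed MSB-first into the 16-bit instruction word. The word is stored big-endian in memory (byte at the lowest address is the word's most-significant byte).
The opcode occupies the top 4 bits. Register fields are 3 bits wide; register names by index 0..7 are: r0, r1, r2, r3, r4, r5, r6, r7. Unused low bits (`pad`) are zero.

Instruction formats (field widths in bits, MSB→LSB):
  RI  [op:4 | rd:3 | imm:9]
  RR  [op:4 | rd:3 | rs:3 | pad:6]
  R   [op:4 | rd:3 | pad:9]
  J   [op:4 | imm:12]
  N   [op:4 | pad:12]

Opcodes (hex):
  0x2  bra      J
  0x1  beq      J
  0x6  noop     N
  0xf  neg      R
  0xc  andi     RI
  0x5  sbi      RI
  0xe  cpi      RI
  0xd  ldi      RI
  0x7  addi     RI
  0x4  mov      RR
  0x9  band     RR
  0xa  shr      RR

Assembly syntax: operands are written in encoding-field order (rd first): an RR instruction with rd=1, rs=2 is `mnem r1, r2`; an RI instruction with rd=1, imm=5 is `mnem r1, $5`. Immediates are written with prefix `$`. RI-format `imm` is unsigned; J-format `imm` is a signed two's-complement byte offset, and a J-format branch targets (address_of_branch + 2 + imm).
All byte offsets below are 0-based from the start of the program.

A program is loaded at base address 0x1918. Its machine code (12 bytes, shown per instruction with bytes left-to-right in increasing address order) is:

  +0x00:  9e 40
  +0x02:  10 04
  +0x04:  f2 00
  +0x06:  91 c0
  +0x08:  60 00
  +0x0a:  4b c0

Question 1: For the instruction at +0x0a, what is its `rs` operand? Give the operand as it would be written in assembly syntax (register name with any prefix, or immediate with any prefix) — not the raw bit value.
r7

[0a] 4b c0 → 0x4bc0
  top 4b → 0x4 → mov [RR]
  [11:9] rd=5 = r5
  [8:6] rs=7 = r7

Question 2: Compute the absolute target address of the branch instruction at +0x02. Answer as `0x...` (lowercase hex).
off 0x02: read 10 04 as big → 0x1004
  top 4b → 0x1 → beq [J]
  [11:0] imm=4 = $4
  target = base 0x1918 + off 0x02 + 2 + imm 4 = 0x1920

0x1920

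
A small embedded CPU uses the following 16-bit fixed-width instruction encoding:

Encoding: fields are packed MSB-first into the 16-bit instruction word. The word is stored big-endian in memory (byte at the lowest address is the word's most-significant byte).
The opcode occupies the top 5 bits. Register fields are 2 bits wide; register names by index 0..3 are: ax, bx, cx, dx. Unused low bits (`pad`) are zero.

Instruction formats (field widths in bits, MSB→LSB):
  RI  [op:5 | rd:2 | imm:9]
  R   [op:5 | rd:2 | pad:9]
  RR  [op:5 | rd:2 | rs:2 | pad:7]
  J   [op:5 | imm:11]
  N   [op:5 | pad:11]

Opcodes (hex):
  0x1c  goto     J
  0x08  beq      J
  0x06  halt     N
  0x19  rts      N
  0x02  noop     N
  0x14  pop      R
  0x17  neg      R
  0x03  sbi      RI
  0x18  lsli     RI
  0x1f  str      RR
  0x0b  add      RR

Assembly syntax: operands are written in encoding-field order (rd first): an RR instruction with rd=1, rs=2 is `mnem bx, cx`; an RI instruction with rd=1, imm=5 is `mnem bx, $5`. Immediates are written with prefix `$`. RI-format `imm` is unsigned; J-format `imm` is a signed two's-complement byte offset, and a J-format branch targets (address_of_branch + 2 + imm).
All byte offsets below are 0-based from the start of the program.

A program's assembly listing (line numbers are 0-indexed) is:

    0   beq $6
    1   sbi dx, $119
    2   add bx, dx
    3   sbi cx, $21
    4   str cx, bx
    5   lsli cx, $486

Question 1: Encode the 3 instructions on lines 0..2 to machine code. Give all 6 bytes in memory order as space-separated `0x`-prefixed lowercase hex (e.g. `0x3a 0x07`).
0. beq fields op=0x8:5|imm=6:11 → word 4006h → 40 06
1. sbi fields op=0x3:5|rd=3:2|imm=119:9 → word 1e77h → 1e 77
2. add fields op=0xb:5|rd=1:2|rs=3:2|pad=0:7 → word 5b80h → 5b 80

0x40 0x06 0x1e 0x77 0x5b 0x80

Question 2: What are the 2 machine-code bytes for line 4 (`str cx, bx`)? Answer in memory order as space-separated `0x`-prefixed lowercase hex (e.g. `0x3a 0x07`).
line 4 (str): pack op=0x1f:5|rd=2:2|rs=1:2|pad=0:7 = 0xfc80; big→ fc 80

0xfc 0x80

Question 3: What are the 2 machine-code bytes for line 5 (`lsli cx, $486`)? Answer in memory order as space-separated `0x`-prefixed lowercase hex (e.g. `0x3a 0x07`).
0xc5 0xe6

5. lsli fields op=0x18:5|rd=2:2|imm=486:9 → word c5e6h → c5 e6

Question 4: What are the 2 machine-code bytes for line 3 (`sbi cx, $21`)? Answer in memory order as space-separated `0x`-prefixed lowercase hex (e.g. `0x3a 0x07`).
line 3 (sbi): pack op=0x3:5|rd=2:2|imm=21:9 = 0x1c15; big→ 1c 15

0x1c 0x15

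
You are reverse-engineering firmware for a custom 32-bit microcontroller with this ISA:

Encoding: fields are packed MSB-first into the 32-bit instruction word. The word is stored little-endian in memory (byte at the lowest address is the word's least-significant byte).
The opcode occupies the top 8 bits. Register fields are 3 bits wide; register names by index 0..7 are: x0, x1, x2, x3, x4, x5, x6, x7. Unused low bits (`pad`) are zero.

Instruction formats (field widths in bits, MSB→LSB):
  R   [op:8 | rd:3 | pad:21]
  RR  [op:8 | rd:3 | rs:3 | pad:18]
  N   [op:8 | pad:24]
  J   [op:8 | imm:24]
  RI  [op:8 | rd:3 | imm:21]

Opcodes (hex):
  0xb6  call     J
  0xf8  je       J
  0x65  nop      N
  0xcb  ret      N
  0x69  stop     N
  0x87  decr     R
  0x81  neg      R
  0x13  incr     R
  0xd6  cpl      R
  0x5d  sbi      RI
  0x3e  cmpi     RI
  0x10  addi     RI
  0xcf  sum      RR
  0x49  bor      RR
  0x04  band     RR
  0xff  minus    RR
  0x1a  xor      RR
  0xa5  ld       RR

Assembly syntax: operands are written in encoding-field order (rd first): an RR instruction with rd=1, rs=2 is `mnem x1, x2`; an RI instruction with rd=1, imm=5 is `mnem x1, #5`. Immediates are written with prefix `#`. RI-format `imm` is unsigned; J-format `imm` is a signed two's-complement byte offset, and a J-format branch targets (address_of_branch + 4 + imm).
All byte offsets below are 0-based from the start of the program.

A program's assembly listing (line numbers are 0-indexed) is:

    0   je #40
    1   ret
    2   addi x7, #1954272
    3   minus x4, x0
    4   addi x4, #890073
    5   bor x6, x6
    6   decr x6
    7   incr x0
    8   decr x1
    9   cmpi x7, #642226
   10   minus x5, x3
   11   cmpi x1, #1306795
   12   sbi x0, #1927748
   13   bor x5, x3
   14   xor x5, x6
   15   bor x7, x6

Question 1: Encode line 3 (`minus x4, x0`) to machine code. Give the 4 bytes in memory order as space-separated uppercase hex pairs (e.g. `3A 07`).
3. minus fields op=0xff:8|rd=4:3|rs=0:3|pad=0:18 → word ff800000h → 00 00 80 ff

00 00 80 FF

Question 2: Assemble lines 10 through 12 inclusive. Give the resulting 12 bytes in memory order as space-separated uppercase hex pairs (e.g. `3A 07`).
00 00 AC FF AB F0 33 3E 44 6A 1D 5D

10. minus fields op=0xff:8|rd=5:3|rs=3:3|pad=0:18 → word ffac0000h → 00 00 ac ff
11. cmpi fields op=0x3e:8|rd=1:3|imm=1306795:21 → word 3e33f0abh → ab f0 33 3e
12. sbi fields op=0x5d:8|rd=0:3|imm=1927748:21 → word 5d1d6a44h → 44 6a 1d 5d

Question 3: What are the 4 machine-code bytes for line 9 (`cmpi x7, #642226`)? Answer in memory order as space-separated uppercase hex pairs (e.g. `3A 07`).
B2 CC E9 3E

9. cmpi fields op=0x3e:8|rd=7:3|imm=642226:21 → word 3ee9ccb2h → b2 cc e9 3e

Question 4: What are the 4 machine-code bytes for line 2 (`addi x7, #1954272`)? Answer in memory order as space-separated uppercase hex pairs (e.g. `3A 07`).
L2: addi op=0x10:8|rd=7:3|imm=1954272:21 ⇒ 0x10fdd1e0 ⇒ little e0 d1 fd 10

E0 D1 FD 10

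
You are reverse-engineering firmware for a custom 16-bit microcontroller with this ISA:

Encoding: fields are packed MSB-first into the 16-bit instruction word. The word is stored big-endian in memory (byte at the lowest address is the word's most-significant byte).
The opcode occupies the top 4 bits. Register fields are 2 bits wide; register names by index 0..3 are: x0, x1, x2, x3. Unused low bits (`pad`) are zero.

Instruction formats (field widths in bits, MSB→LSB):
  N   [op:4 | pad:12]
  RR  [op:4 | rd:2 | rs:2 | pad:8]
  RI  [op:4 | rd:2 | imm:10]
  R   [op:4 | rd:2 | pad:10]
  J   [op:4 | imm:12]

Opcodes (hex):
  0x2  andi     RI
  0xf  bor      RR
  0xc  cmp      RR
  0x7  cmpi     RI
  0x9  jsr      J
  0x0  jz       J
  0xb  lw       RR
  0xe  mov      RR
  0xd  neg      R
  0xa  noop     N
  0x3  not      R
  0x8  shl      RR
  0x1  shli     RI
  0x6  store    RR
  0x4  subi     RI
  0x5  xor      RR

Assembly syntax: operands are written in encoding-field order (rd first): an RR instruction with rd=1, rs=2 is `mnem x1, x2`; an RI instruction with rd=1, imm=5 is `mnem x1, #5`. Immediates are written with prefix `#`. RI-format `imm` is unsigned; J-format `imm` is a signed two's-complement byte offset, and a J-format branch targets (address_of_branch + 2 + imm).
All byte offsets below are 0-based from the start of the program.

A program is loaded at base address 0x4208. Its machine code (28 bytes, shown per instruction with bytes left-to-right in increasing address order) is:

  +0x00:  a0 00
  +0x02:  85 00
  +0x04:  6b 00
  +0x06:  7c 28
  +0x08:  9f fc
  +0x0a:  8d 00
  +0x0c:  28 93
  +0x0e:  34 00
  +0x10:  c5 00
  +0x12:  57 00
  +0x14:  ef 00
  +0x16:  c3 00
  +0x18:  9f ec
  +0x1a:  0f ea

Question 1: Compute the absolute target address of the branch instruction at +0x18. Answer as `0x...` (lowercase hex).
0x420e

off 0x18: read 9f ec as big → 0x9fec
  op=0x9fec>>12=0x9 ⇒ jsr (J)
  imm: (w>>0)&0xfff=0xfec (s12→-20) → #-20
  target = base 0x4208 + off 0x18 + 2 + imm -20 = 0x420e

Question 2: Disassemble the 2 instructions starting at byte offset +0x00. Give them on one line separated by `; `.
noop; shl x1, x1

@+00  big-endian(a0 00) = 0xa000
  op=0xa000>>12=0xa ⇒ noop (N)
@+02  big-endian(85 00) = 0x8500
  op=0x8500>>12=0x8 ⇒ shl (RR)
  [11:10] rd=1 = x1
  [9:8] rs=1 = x1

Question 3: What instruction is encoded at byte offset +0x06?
off 0x06: read 7c 28 as big → 0x7c28
  op=0x7c28>>12=0x7 ⇒ cmpi (RI)
  [11:10] rd=3 = x3
  [9:0] imm=40 = #40

cmpi x3, #40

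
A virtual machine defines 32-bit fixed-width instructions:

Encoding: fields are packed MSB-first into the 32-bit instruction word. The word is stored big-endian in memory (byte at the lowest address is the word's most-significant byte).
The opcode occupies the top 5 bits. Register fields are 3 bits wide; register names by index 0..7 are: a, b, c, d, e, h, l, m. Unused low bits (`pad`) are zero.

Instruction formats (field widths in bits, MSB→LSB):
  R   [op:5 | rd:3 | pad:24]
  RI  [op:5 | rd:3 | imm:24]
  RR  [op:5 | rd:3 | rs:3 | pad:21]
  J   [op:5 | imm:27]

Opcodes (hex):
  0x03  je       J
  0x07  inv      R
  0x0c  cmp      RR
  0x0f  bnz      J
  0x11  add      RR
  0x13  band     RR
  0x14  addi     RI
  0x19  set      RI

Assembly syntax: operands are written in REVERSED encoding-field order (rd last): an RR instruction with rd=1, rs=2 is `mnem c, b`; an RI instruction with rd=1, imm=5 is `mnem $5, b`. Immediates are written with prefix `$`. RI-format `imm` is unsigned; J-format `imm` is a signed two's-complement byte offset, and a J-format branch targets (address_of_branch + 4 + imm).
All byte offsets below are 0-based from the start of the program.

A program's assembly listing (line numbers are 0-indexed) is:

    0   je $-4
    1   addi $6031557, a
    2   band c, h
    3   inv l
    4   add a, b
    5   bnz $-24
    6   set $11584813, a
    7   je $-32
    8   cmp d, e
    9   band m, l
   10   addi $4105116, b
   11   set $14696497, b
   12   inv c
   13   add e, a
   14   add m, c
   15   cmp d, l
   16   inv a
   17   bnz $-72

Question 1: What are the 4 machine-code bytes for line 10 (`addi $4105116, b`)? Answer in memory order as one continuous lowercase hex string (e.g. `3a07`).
L10: addi op=0x14:5|rd=1:3|imm=4105116:24 ⇒ 0xa13ea39c ⇒ big a1 3e a3 9c

a13ea39c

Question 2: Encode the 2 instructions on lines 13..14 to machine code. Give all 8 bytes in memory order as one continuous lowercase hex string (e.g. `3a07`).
888000008ae00000

line 13 (add): pack op=0x11:5|rd=0:3|rs=4:3|pad=0:21 = 0x88800000; big→ 88 80 00 00
line 14 (add): pack op=0x11:5|rd=2:3|rs=7:3|pad=0:21 = 0x8ae00000; big→ 8a e0 00 00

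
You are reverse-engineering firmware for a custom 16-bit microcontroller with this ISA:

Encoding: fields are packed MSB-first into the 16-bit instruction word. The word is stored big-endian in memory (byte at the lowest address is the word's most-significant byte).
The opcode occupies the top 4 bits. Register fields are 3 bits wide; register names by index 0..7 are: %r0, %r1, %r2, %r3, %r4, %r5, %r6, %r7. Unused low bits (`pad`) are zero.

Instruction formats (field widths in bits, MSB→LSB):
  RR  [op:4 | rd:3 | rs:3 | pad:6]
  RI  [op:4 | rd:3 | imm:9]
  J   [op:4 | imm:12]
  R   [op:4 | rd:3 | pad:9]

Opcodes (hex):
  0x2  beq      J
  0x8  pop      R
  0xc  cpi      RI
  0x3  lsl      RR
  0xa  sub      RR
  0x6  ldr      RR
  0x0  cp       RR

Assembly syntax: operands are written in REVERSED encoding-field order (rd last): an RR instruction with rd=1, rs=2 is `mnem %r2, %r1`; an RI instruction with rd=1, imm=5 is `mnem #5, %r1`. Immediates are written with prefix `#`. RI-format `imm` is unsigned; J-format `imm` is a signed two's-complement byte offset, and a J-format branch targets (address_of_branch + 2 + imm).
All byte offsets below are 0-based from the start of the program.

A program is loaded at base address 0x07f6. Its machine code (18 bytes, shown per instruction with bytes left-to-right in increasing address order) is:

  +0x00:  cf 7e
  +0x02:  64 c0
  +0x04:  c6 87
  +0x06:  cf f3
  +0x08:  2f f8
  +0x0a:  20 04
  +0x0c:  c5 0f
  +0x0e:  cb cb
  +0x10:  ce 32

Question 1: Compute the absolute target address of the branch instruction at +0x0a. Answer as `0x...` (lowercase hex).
0x0806

[0a] 20 04 → 0x2004
  opcode bits[15:12]=0x2: beq/J
  [11:0] imm=4 = #4
  target = base 0x07f6 + off 0x0a + 2 + imm 4 = 0x0806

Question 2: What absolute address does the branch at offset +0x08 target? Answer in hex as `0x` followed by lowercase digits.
[08] 2f f8 → 0x2ff8
  top 4b → 0x2 → beq [J]
  imm@[11:0]=0xff8 (s12→-8) ⇒ #-8
  target = base 0x07f6 + off 0x08 + 2 + imm -8 = 0x07f8

0x07f8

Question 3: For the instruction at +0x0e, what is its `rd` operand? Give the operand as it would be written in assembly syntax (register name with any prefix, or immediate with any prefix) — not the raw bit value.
off 0x0e: read cb cb as big → 0xcbcb
  opcode bits[15:12]=0xc: cpi/RI
  [11:9] rd=5 = %r5
  [8:0] imm=459 = #459

%r5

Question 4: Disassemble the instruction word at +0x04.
cpi #135, %r3

+0x04: c6 87 ⇒ word 0xc687 (big)
  opcode bits[15:12]=0xc: cpi/RI
  [11:9] rd=3 = %r3
  [8:0] imm=135 = #135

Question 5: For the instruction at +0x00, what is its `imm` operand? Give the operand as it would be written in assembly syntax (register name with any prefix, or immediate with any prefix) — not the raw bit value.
[00] cf 7e → 0xcf7e
  top 4b → 0xc → cpi [RI]
  rd@[11:9]=0x7 ⇒ %r7
  imm@[8:0]=0x17e ⇒ #382

#382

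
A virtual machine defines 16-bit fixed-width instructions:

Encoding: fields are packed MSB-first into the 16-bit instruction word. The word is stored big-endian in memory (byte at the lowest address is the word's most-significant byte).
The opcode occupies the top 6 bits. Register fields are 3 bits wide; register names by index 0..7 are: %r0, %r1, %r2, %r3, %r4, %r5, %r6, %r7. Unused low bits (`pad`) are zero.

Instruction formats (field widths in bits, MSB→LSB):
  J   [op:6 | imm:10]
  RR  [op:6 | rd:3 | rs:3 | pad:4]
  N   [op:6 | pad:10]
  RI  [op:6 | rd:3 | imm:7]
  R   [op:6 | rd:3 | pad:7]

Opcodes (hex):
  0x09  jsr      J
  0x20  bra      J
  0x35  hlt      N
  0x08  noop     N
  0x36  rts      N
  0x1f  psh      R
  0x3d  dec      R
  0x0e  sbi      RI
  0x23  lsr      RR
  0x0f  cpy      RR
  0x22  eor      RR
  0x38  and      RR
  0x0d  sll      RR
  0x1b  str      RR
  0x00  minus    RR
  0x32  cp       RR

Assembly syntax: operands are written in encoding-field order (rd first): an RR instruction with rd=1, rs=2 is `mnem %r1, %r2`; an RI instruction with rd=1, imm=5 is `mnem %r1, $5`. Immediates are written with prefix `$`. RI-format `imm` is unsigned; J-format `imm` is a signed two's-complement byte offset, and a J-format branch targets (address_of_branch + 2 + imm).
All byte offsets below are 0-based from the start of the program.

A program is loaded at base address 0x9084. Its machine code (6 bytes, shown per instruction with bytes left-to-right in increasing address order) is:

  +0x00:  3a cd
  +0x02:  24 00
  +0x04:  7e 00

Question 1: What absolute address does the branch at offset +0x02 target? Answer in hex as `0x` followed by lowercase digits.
0x9088

@+02  big-endian(24 00) = 0x2400
  top 6b → 0x9 → jsr [J]
  imm: (w>>0)&0x3ff=0x0 → $0
  target = base 0x9084 + off 0x02 + 2 + imm 0 = 0x9088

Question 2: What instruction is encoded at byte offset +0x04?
off 0x04: read 7e 00 as big → 0x7e00
  opcode bits[15:10]=0x1f: psh/R
  [9:7] rd=4 = %r4

psh %r4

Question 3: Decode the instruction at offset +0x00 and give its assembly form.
sbi %r5, $77

@+00  big-endian(3a cd) = 0x3acd
  opcode bits[15:10]=0xe: sbi/RI
  rd: (w>>7)&0x7=0x5 → %r5
  imm: (w>>0)&0x7f=0x4d → $77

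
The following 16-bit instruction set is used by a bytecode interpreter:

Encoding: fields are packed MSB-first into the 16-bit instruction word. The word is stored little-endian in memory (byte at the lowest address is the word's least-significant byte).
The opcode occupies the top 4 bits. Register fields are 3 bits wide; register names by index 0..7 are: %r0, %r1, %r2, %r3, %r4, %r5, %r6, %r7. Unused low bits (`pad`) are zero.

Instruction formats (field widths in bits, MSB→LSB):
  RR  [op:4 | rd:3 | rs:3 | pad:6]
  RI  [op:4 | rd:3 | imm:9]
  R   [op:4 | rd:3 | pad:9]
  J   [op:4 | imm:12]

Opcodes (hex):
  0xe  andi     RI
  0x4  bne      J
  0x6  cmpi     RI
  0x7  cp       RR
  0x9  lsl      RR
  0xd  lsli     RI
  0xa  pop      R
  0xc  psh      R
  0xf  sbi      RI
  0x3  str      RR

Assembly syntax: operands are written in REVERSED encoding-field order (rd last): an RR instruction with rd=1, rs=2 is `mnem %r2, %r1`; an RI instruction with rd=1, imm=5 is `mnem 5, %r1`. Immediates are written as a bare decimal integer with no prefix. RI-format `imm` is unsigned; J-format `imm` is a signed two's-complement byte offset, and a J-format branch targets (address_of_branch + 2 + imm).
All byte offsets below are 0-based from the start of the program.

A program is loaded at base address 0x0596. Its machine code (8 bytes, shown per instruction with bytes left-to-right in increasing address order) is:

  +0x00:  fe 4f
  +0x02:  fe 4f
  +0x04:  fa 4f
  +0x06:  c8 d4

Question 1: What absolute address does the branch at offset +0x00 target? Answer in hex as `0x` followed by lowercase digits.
0x0596

@+00  little-endian(fe 4f) = 0x4ffe
  top 4b → 0x4 → bne [J]
  imm: (w>>0)&0xfff=0xffe (s12→-2) → -2
  target = base 0x0596 + off 0x00 + 2 + imm -2 = 0x0596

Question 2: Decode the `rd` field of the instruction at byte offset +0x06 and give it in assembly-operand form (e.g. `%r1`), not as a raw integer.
%r2

+0x06: c8 d4 ⇒ word 0xd4c8 (little)
  opcode bits[15:12]=0xd: lsli/RI
  rd@[11:9]=0x2 ⇒ %r2
  imm@[8:0]=0xc8 ⇒ 200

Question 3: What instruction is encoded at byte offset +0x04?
@+04  little-endian(fa 4f) = 0x4ffa
  top 4b → 0x4 → bne [J]
  imm@[11:0]=0xffa (s12→-6) ⇒ -6

bne -6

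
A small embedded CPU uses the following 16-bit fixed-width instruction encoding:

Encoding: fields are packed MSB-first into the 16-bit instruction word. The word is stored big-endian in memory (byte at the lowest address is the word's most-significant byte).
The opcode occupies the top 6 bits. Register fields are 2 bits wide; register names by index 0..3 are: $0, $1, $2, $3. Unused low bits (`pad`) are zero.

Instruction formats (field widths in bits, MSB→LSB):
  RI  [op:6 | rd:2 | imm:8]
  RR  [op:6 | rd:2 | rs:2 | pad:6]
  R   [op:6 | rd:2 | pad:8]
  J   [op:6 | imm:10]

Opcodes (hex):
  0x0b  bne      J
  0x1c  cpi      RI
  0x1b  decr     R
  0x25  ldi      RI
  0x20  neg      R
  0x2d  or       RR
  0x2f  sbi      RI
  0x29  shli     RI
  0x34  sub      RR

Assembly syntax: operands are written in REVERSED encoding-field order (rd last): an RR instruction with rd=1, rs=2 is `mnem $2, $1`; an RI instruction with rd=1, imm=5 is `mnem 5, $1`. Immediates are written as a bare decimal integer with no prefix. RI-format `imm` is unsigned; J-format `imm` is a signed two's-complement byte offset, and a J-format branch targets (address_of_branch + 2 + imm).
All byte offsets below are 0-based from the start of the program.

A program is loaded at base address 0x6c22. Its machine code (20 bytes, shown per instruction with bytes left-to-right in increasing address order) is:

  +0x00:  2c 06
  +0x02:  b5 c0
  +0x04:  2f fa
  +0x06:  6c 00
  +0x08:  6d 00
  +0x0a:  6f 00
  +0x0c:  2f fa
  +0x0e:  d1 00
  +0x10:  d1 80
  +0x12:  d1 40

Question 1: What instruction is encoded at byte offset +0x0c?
bne -6

@+0c  big-endian(2f fa) = 0x2ffa
  top 6b → 0xb → bne [J]
  [9:0] imm=1018 (s10→-6) = -6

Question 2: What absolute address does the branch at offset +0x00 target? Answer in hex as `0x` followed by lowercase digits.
+0x00: 2c 06 ⇒ word 0x2c06 (big)
  top 6b → 0xb → bne [J]
  imm: (w>>0)&0x3ff=0x6 → 6
  target = base 0x6c22 + off 0x00 + 2 + imm 6 = 0x6c2a

0x6c2a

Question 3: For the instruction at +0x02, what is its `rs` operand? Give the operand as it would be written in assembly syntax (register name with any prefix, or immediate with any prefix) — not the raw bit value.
@+02  big-endian(b5 c0) = 0xb5c0
  top 6b → 0x2d → or [RR]
  rd@[9:8]=0x1 ⇒ $1
  rs@[7:6]=0x3 ⇒ $3

$3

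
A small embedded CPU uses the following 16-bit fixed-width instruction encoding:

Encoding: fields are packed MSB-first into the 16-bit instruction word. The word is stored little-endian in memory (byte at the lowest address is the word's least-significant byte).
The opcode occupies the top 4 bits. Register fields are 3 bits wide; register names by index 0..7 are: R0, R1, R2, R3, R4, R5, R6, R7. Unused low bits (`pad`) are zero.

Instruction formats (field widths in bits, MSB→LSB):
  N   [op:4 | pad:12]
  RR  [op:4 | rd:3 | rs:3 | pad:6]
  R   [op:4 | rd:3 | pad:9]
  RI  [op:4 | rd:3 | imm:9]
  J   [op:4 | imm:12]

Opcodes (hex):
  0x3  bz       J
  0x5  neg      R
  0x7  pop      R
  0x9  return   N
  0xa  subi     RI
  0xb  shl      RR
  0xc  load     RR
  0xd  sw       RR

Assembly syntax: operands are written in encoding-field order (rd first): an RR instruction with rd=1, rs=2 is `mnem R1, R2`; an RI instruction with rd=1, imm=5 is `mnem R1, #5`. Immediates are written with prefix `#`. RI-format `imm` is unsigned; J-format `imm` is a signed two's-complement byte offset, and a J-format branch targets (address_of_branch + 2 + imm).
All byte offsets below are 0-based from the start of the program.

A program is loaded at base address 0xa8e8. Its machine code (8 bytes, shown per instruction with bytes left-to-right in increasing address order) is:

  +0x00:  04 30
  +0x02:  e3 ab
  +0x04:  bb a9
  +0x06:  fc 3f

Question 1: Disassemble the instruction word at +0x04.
[04] bb a9 → 0xa9bb
  op=0xa9bb>>12=0xa ⇒ subi (RI)
  [11:9] rd=4 = R4
  [8:0] imm=443 = #443

subi R4, #443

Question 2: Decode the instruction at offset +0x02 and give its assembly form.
@+02  little-endian(e3 ab) = 0xabe3
  top 4b → 0xa → subi [RI]
  rd: (w>>9)&0x7=0x5 → R5
  imm: (w>>0)&0x1ff=0x1e3 → #483

subi R5, #483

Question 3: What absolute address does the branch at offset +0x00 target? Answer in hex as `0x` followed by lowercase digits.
off 0x00: read 04 30 as little → 0x3004
  op=0x3004>>12=0x3 ⇒ bz (J)
  imm: (w>>0)&0xfff=0x4 → #4
  target = base 0xa8e8 + off 0x00 + 2 + imm 4 = 0xa8ee

0xa8ee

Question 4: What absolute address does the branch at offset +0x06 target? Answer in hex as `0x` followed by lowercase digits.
off 0x06: read fc 3f as little → 0x3ffc
  opcode bits[15:12]=0x3: bz/J
  imm: (w>>0)&0xfff=0xffc (s12→-4) → #-4
  target = base 0xa8e8 + off 0x06 + 2 + imm -4 = 0xa8ec

0xa8ec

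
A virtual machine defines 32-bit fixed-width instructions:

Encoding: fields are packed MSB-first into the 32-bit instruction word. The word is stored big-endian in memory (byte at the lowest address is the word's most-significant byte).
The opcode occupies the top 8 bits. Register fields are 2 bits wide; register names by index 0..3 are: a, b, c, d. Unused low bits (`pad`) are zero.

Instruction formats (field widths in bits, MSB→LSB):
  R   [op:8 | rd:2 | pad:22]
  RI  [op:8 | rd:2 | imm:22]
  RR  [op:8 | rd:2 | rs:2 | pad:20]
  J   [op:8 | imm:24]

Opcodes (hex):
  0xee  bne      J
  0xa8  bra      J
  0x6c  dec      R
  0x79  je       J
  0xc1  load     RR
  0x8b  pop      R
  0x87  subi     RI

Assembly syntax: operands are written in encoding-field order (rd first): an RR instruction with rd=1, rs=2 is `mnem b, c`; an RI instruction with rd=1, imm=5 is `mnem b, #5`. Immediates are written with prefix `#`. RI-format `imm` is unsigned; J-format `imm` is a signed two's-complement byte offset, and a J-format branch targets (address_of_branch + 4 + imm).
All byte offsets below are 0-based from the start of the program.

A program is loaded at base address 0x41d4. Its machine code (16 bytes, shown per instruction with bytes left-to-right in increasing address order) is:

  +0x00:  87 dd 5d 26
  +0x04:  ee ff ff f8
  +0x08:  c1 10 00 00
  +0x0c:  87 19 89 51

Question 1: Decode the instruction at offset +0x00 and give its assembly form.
@+00  big-endian(87 dd 5d 26) = 0x87dd5d26
  op=0x87dd5d26>>24=0x87 ⇒ subi (RI)
  rd@[23:22]=0x3 ⇒ d
  imm@[21:0]=0x1d5d26 ⇒ #1924390

subi d, #1924390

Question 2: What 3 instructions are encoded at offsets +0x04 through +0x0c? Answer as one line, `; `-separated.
bne #-8; load a, b; subi a, #1673553

@+04  big-endian(ee ff ff f8) = 0xeefffff8
  opcode bits[31:24]=0xee: bne/J
  imm@[23:0]=0xfffff8 (s24→-8) ⇒ #-8
@+08  big-endian(c1 10 00 00) = 0xc1100000
  opcode bits[31:24]=0xc1: load/RR
  rd@[23:22]=0x0 ⇒ a
  rs@[21:20]=0x1 ⇒ b
@+0c  big-endian(87 19 89 51) = 0x87198951
  opcode bits[31:24]=0x87: subi/RI
  rd@[23:22]=0x0 ⇒ a
  imm@[21:0]=0x198951 ⇒ #1673553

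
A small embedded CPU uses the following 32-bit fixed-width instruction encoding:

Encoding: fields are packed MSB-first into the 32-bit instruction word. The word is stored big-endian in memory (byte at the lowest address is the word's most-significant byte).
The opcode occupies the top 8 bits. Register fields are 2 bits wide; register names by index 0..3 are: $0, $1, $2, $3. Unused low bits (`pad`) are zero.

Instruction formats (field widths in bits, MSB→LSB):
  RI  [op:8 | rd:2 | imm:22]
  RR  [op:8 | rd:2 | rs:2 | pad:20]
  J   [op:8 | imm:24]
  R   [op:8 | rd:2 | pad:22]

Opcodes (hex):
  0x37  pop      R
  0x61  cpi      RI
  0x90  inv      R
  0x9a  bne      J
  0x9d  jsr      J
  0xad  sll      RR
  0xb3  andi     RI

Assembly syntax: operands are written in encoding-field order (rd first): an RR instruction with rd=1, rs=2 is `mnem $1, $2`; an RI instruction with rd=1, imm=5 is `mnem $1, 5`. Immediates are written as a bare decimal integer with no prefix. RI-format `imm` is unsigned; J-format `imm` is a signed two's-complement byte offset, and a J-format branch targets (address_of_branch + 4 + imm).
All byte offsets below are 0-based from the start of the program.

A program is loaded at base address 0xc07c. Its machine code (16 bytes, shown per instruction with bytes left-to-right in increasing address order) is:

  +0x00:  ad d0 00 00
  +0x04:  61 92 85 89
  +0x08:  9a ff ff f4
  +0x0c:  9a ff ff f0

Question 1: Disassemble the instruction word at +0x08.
off 0x08: read 9a ff ff f4 as big → 0x9afffff4
  opcode bits[31:24]=0x9a: bne/J
  [23:0] imm=16777204 (s24→-12) = -12

bne -12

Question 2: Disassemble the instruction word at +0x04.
cpi $2, 1213833

off 0x04: read 61 92 85 89 as big → 0x61928589
  top 8b → 0x61 → cpi [RI]
  [23:22] rd=2 = $2
  [21:0] imm=1213833 = 1213833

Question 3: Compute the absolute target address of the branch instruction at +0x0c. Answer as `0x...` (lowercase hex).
0xc07c

[0c] 9a ff ff f0 → 0x9afffff0
  op=0x9afffff0>>24=0x9a ⇒ bne (J)
  imm@[23:0]=0xfffff0 (s24→-16) ⇒ -16
  target = base 0xc07c + off 0x0c + 4 + imm -16 = 0xc07c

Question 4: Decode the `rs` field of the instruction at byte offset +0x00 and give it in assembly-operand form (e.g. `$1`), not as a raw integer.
[00] ad d0 00 00 → 0xadd00000
  op=0xadd00000>>24=0xad ⇒ sll (RR)
  rd@[23:22]=0x3 ⇒ $3
  rs@[21:20]=0x1 ⇒ $1

$1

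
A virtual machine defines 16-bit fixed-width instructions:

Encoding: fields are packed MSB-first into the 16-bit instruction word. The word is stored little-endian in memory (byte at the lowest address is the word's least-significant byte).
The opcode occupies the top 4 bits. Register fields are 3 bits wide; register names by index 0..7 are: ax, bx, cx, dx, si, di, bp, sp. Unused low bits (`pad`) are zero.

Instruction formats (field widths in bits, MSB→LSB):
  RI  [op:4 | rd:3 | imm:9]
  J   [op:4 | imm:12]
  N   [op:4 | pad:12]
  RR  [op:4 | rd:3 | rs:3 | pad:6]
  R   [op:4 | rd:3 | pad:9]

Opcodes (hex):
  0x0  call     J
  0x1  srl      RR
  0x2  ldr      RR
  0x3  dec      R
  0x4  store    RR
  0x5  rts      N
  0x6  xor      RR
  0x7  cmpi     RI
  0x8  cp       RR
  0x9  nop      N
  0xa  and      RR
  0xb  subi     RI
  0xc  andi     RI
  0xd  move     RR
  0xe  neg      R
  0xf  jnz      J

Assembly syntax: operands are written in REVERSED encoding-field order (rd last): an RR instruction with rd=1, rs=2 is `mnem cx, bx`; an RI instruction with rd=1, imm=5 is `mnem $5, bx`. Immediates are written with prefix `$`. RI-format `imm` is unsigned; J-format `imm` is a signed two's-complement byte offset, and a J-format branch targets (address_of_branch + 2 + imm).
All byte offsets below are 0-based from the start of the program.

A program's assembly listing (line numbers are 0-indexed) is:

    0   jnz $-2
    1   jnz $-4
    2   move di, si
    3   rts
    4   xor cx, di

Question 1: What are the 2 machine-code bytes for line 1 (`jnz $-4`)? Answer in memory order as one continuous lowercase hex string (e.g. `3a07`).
fcff

line 1 (jnz): pack op=0xf:4|imm=-4:12 = 0xfffc; little→ fc ff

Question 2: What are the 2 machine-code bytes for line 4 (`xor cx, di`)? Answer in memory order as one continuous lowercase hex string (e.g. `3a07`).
line 4 (xor): pack op=0x6:4|rd=5:3|rs=2:3|pad=0:6 = 0x6a80; little→ 80 6a

806a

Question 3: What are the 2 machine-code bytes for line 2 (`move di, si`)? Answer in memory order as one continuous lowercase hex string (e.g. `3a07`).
40d9

L2: move op=0xd:4|rd=4:3|rs=5:3|pad=0:6 ⇒ 0xd940 ⇒ little 40 d9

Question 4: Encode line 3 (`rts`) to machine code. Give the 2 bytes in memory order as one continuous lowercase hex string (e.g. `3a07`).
line 3 (rts): pack op=0x5:4|pad=0:12 = 0x5000; little→ 00 50

0050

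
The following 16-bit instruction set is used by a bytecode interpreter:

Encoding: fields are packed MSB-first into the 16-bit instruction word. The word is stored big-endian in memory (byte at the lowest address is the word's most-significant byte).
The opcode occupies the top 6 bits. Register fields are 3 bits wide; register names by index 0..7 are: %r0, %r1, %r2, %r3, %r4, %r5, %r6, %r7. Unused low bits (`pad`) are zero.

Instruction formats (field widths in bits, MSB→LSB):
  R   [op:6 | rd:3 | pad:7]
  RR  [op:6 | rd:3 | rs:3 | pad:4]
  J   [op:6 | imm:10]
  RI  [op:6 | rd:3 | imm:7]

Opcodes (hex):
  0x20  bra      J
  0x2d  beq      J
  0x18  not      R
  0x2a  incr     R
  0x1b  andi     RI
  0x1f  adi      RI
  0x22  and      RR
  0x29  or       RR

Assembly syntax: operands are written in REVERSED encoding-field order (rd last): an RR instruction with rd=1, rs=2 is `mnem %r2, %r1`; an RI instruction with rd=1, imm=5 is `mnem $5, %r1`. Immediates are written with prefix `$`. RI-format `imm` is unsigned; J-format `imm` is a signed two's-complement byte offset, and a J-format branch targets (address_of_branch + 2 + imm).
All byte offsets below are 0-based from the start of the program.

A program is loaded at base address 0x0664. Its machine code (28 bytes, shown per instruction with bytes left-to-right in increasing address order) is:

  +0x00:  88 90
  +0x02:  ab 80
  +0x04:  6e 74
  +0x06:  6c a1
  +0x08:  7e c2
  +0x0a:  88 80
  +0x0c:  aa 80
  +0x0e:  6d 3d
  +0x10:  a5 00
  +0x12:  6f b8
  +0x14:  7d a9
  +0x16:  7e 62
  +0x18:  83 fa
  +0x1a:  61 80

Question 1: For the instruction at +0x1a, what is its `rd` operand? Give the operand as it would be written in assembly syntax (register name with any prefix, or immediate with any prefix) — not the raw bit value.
[1a] 61 80 → 0x6180
  top 6b → 0x18 → not [R]
  rd@[9:7]=0x3 ⇒ %r3

%r3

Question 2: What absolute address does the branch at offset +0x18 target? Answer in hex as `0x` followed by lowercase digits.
0x0678

@+18  big-endian(83 fa) = 0x83fa
  top 6b → 0x20 → bra [J]
  imm: (w>>0)&0x3ff=0x3fa (s10→-6) → $-6
  target = base 0x0664 + off 0x18 + 2 + imm -6 = 0x0678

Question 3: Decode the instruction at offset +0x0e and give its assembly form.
andi $61, %r2

+0x0e: 6d 3d ⇒ word 0x6d3d (big)
  op=0x6d3d>>10=0x1b ⇒ andi (RI)
  [9:7] rd=2 = %r2
  [6:0] imm=61 = $61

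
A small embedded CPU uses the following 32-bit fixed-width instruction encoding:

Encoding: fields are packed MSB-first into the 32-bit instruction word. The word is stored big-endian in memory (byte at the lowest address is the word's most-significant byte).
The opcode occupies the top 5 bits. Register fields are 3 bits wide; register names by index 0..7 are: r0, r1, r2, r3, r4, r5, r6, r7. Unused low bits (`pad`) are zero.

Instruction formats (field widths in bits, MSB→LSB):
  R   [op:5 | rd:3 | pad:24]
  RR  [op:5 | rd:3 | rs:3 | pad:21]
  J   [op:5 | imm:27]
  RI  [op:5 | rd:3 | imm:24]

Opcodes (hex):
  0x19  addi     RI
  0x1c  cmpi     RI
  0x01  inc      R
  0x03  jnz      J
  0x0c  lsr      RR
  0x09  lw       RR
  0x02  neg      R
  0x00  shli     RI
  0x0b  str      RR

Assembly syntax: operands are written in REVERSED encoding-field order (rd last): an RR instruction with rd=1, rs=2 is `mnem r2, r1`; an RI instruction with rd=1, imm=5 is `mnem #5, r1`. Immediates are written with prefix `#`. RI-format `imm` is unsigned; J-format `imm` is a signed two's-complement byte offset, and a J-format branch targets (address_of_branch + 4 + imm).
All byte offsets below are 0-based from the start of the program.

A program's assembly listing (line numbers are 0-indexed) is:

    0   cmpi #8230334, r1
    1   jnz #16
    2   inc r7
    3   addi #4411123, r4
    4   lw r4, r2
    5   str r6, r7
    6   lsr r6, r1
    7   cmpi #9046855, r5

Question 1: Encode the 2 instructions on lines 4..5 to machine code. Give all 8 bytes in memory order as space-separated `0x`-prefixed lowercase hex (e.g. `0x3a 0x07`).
0x4a 0x80 0x00 0x00 0x5f 0xc0 0x00 0x00

line 4 (lw): pack op=0x9:5|rd=2:3|rs=4:3|pad=0:21 = 0x4a800000; big→ 4a 80 00 00
line 5 (str): pack op=0xb:5|rd=7:3|rs=6:3|pad=0:21 = 0x5fc00000; big→ 5f c0 00 00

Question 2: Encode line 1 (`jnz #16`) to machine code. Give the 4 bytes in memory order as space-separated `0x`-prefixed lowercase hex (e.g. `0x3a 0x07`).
L1: jnz op=0x3:5|imm=16:27 ⇒ 0x18000010 ⇒ big 18 00 00 10

0x18 0x00 0x00 0x10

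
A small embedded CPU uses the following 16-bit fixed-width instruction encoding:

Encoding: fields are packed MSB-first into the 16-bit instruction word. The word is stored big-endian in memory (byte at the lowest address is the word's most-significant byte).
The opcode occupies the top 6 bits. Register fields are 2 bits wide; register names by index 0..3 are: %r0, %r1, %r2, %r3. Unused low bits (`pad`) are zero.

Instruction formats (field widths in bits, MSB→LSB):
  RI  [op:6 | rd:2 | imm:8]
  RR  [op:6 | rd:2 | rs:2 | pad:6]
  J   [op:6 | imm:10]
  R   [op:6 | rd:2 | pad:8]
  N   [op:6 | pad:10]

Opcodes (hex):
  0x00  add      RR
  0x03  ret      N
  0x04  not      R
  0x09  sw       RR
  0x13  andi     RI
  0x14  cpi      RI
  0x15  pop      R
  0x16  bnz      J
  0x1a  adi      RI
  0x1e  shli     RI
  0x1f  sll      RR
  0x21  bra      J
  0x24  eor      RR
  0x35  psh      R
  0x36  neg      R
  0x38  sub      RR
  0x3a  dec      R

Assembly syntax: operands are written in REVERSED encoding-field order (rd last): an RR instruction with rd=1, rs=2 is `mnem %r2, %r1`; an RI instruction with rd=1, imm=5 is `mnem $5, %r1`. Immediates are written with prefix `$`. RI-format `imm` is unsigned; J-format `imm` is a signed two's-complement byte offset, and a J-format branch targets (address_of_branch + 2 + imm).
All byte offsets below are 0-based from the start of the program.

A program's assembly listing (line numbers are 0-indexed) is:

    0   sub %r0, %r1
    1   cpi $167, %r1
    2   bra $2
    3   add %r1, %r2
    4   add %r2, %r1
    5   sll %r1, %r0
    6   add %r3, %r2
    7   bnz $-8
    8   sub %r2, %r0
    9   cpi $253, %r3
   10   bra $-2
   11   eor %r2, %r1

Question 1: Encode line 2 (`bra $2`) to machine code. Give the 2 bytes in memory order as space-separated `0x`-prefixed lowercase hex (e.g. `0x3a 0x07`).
2. bra fields op=0x21:6|imm=2:10 → word 8402h → 84 02

0x84 0x02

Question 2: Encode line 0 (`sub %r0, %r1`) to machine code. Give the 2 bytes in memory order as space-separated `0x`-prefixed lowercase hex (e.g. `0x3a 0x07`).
0. sub fields op=0x38:6|rd=1:2|rs=0:2|pad=0:6 → word e100h → e1 00

0xe1 0x00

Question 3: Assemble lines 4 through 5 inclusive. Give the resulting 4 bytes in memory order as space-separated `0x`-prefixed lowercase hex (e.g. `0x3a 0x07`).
0x01 0x80 0x7c 0x40

L4: add op=0x0:6|rd=1:2|rs=2:2|pad=0:6 ⇒ 0x0180 ⇒ big 01 80
L5: sll op=0x1f:6|rd=0:2|rs=1:2|pad=0:6 ⇒ 0x7c40 ⇒ big 7c 40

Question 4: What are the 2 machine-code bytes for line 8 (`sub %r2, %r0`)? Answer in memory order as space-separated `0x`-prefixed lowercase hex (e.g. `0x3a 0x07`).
0xe0 0x80

line 8 (sub): pack op=0x38:6|rd=0:2|rs=2:2|pad=0:6 = 0xe080; big→ e0 80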